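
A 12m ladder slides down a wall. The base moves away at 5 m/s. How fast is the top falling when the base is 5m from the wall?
25√119/119 ≈ 2.292 m/s

x² + y² = 12²
2x·dx/dt + 2y·dy/dt = 0
dy/dt = -x/y · dx/dt = -5/√119 · 5 = -25√119/119 m/s
The top is descending at 25√119/119 ≈ 2.292 m/s.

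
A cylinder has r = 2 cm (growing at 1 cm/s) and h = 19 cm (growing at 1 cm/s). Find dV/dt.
80π cm³/s

V = πr²h
dV/dt = 2πrh·dr/dt + πr²·dh/dt
= 2π(2)(19)(1) + π(2)²(1)
= 80π cm³/s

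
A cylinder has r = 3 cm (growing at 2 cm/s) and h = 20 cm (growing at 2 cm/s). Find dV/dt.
258π cm³/s

V = πr²h
dV/dt = 2πrh·dr/dt + πr²·dh/dt
= 2π(3)(20)(2) + π(3)²(2)
= 258π cm³/s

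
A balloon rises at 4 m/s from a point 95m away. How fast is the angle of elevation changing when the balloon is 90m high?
0.02219 rad/s

tan(θ) = y/95
sec²(θ) · dθ/dt = (1/95) · dy/dt
dθ/dt = cos²(θ)/95 · 4 = 95/(95² + 90²) · 4
dθ/dt = 0.02219 rad/s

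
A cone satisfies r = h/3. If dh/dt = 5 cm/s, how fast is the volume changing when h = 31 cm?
4805π/9 cm³/s

V = (1/3)π(h/3)²h = πh³/27
dV/dt = πh²/9 · 5
At h = 31: dV/dt = 4805π/9 cm³/s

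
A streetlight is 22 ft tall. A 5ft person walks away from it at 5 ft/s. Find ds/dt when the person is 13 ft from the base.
25/17 ft/s

By similar triangles: 22/(x+s) = 5/s
Solving: s = 5x/17
ds/dt = 5/17 · dx/dt = 5/17 · 5 = 25/17 ft/s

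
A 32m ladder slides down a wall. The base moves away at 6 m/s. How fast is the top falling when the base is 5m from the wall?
10√111/111 ≈ 0.9492 m/s

x² + y² = 32²
2x·dx/dt + 2y·dy/dt = 0
dy/dt = -x/y · dx/dt = -5/(3√111) · 6 = -10√111/111 m/s
The top is descending at 10√111/111 ≈ 0.9492 m/s.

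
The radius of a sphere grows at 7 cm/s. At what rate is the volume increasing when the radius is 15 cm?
6300π cm³/s

V = (4/3)πr³
dV/dt = dV/dr · dr/dt = 4πr² · 7
At r = 15: dV/dt = 6300π cm³/s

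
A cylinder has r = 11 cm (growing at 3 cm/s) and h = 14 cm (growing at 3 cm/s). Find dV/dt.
1287π cm³/s

V = πr²h
dV/dt = 2πrh·dr/dt + πr²·dh/dt
= 2π(11)(14)(3) + π(11)²(3)
= 1287π cm³/s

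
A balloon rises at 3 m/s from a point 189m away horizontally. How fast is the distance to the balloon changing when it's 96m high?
96√4993/4993 ≈ 1.359 m/s

z² = 189² + y²
z = √(189² + 96²) = 3√4993
dz/dt = y/z · dy/dt = 96/(3√4993) · 3 = 96√4993/4993 ≈ 1.359 m/s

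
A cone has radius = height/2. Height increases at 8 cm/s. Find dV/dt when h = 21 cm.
882π cm³/s

V = (1/3)π(h/2)²h = πh³/12
dV/dt = πh²/4 · 8
At h = 21: dV/dt = 882π cm³/s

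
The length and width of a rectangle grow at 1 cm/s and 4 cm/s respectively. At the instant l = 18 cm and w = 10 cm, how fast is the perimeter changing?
10 cm/s

P = 2(l + w)
dP/dt = 2(dl/dt + dw/dt) = 2(1 + 4) = 10 cm/s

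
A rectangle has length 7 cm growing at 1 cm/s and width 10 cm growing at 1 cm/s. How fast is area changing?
17 cm²/s

A = lw
dA/dt = w·dl/dt + l·dw/dt = 10·1 + 7·1 = 17 cm²/s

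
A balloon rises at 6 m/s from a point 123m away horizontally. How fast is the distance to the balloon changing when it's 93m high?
93√2642/1321 ≈ 3.619 m/s

z² = 123² + y²
z = √(123² + 93²) = 3√2642
dz/dt = y/z · dy/dt = 93/(3√2642) · 6 = 93√2642/1321 ≈ 3.619 m/s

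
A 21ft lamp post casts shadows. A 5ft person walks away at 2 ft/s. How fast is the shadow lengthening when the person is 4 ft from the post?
5/8 ft/s

By similar triangles: 21/(x+s) = 5/s
Solving: s = 5x/16
ds/dt = 5/16 · dx/dt = 5/16 · 2 = 5/8 ft/s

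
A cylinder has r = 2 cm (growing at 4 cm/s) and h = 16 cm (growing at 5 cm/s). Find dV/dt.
276π cm³/s

V = πr²h
dV/dt = 2πrh·dr/dt + πr²·dh/dt
= 2π(2)(16)(4) + π(2)²(5)
= 276π cm³/s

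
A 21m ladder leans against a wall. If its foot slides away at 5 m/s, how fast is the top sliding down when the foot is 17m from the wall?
85√38/76 ≈ 6.894 m/s

x² + y² = 21²
2x·dx/dt + 2y·dy/dt = 0
dy/dt = -x/y · dx/dt = -17/(2√38) · 5 = -85√38/76 m/s
The top is descending at 85√38/76 ≈ 6.894 m/s.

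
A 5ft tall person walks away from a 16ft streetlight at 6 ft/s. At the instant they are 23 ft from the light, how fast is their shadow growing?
30/11 ft/s

By similar triangles: 16/(x+s) = 5/s
Solving: s = 5x/11
ds/dt = 5/11 · dx/dt = 5/11 · 6 = 30/11 ft/s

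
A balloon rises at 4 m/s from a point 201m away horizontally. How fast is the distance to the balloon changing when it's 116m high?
464√53857/53857 ≈ 1.999 m/s

z² = 201² + y²
z = √(201² + 116²) = √53857
dz/dt = y/z · dy/dt = 116/√53857 · 4 = 464√53857/53857 ≈ 1.999 m/s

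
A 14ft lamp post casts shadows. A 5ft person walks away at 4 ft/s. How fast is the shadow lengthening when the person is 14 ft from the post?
20/9 ft/s

By similar triangles: 14/(x+s) = 5/s
Solving: s = 5x/9
ds/dt = 5/9 · dx/dt = 5/9 · 4 = 20/9 ft/s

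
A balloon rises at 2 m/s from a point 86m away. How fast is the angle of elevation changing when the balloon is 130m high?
0.007079 rad/s

tan(θ) = y/86
sec²(θ) · dθ/dt = (1/86) · dy/dt
dθ/dt = cos²(θ)/86 · 2 = 86/(86² + 130²) · 2
dθ/dt = 0.007079 rad/s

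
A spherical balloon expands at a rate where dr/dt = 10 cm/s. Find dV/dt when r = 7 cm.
1960π cm³/s

V = (4/3)πr³
dV/dt = dV/dr · dr/dt = 4πr² · 10
At r = 7: dV/dt = 1960π cm³/s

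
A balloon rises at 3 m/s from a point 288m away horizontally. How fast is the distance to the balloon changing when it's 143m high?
429√103393/103393 ≈ 1.334 m/s

z² = 288² + y²
z = √(288² + 143²) = √103393
dz/dt = y/z · dy/dt = 143/√103393 · 3 = 429√103393/103393 ≈ 1.334 m/s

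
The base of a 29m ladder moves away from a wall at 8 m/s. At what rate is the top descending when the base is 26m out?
208√165/165 ≈ 16.19 m/s

x² + y² = 29²
2x·dx/dt + 2y·dy/dt = 0
dy/dt = -x/y · dx/dt = -26/√165 · 8 = -208√165/165 m/s
The top is descending at 208√165/165 ≈ 16.19 m/s.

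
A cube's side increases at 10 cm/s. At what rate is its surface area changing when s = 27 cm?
3240 cm²/s

A = 6s²
dA/dt = 12s · ds/dt = 12·27·10 = 3240 cm²/s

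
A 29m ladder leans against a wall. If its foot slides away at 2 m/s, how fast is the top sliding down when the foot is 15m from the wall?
15√154/154 ≈ 1.209 m/s

x² + y² = 29²
2x·dx/dt + 2y·dy/dt = 0
dy/dt = -x/y · dx/dt = -15/(2√154) · 2 = -15√154/154 m/s
The top is descending at 15√154/154 ≈ 1.209 m/s.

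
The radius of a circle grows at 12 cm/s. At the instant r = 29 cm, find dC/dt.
24π cm/s

C = 2πr
dC/dt = 2π · dr/dt = 2π · 12 = 24π cm/s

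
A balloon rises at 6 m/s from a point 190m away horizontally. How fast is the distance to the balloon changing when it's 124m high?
372√12869/12869 ≈ 3.279 m/s

z² = 190² + y²
z = √(190² + 124²) = 2√12869
dz/dt = y/z · dy/dt = 124/(2√12869) · 6 = 372√12869/12869 ≈ 3.279 m/s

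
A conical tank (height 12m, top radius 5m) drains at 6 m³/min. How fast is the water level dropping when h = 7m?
864/(1225π) ≈ 0.2245 m/min

r/h = 5/12, so r = (5/12)h
V = (1/3)πr²h = (1/3)π((5/12)h)²h = (25/432)πh³
dV/dh = (25/144)πh²
dh/dt = (dV/dt)/(dV/dh) = -6/((25/144)π·7²) = -864/(1225π) m/min
The level is dropping at 864/(1225π) ≈ 0.2245 m/min.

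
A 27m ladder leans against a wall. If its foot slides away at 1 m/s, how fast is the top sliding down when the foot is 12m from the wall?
4√65/65 ≈ 0.4961 m/s

x² + y² = 27²
2x·dx/dt + 2y·dy/dt = 0
dy/dt = -x/y · dx/dt = -12/(3√65) · 1 = -4√65/65 m/s
The top is descending at 4√65/65 ≈ 0.4961 m/s.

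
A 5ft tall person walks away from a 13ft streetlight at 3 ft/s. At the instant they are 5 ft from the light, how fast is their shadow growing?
15/8 ft/s

By similar triangles: 13/(x+s) = 5/s
Solving: s = 5x/8
ds/dt = 5/8 · dx/dt = 5/8 · 3 = 15/8 ft/s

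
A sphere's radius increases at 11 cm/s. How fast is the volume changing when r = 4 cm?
704π cm³/s

V = (4/3)πr³
dV/dt = dV/dr · dr/dt = 4πr² · 11
At r = 4: dV/dt = 704π cm³/s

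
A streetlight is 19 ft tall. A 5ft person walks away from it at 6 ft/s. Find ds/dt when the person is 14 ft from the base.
15/7 ft/s

By similar triangles: 19/(x+s) = 5/s
Solving: s = 5x/14
ds/dt = 5/14 · dx/dt = 5/14 · 6 = 15/7 ft/s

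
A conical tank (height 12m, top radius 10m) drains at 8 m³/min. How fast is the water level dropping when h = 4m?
18/(25π) ≈ 0.2292 m/min

r/h = 10/12, so r = (5/6)h
V = (1/3)πr²h = (1/3)π((5/6)h)²h = (25/108)πh³
dV/dh = (25/36)πh²
dh/dt = (dV/dt)/(dV/dh) = -8/((25/36)π·4²) = -18/(25π) m/min
The level is dropping at 18/(25π) ≈ 0.2292 m/min.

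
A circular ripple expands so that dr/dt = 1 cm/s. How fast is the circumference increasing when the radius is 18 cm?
2π cm/s

C = 2πr
dC/dt = 2π · dr/dt = 2π · 1 = 2π cm/s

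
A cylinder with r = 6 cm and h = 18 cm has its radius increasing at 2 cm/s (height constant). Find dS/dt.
120π cm²/s

S = 2πrh + 2πr² (lateral + bases)
dS/dt = (2πh + 4πr)·dr/dt = (2π·18 + 4π·6)·2
= 120π cm²/s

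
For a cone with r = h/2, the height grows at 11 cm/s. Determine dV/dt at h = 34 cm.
3179π cm³/s

V = (1/3)π(h/2)²h = πh³/12
dV/dt = πh²/4 · 11
At h = 34: dV/dt = 3179π cm³/s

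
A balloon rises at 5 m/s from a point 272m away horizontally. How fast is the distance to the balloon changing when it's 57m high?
285√457/5941 ≈ 1.026 m/s

z² = 272² + y²
z = √(272² + 57²) = 13√457
dz/dt = y/z · dy/dt = 57/(13√457) · 5 = 285√457/5941 ≈ 1.026 m/s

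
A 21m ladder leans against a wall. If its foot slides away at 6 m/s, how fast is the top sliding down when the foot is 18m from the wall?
36√13/13 ≈ 9.985 m/s

x² + y² = 21²
2x·dx/dt + 2y·dy/dt = 0
dy/dt = -x/y · dx/dt = -18/(3√13) · 6 = -36√13/13 m/s
The top is descending at 36√13/13 ≈ 9.985 m/s.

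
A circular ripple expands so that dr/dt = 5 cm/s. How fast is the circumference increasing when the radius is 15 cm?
10π cm/s

C = 2πr
dC/dt = 2π · dr/dt = 2π · 5 = 10π cm/s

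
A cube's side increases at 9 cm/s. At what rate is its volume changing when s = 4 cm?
432 cm³/s

V = s³
dV/dt = 3s² · ds/dt = 3·4²·9 = 432 cm³/s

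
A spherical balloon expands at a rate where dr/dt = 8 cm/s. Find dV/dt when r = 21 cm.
14112π cm³/s

V = (4/3)πr³
dV/dt = dV/dr · dr/dt = 4πr² · 8
At r = 21: dV/dt = 14112π cm³/s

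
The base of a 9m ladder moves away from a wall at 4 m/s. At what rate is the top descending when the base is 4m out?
16√65/65 ≈ 1.985 m/s

x² + y² = 9²
2x·dx/dt + 2y·dy/dt = 0
dy/dt = -x/y · dx/dt = -4/√65 · 4 = -16√65/65 m/s
The top is descending at 16√65/65 ≈ 1.985 m/s.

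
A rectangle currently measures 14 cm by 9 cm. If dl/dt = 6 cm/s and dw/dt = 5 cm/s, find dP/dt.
22 cm/s

P = 2(l + w)
dP/dt = 2(dl/dt + dw/dt) = 2(6 + 5) = 22 cm/s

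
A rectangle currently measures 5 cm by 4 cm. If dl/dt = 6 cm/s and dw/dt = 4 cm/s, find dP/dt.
20 cm/s

P = 2(l + w)
dP/dt = 2(dl/dt + dw/dt) = 2(6 + 4) = 20 cm/s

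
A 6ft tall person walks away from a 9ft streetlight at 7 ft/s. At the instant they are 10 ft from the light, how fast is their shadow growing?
14 ft/s

By similar triangles: 9/(x+s) = 6/s
Solving: s = 6x/3
ds/dt = 6/3 · dx/dt = 2 · 7 = 14 ft/s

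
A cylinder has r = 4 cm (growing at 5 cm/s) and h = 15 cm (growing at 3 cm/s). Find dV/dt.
648π cm³/s

V = πr²h
dV/dt = 2πrh·dr/dt + πr²·dh/dt
= 2π(4)(15)(5) + π(4)²(3)
= 648π cm³/s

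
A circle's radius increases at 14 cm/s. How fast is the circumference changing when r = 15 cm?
28π cm/s

C = 2πr
dC/dt = 2π · dr/dt = 2π · 14 = 28π cm/s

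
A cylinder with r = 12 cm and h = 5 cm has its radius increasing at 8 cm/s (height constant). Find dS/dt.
464π cm²/s

S = 2πrh + 2πr² (lateral + bases)
dS/dt = (2πh + 4πr)·dr/dt = (2π·5 + 4π·12)·8
= 464π cm²/s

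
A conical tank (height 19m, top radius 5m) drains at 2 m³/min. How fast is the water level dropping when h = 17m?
722/(7225π) ≈ 0.03181 m/min

r/h = 5/19, so r = (5/19)h
V = (1/3)πr²h = (1/3)π((5/19)h)²h = (25/1083)πh³
dV/dh = (25/361)πh²
dh/dt = (dV/dt)/(dV/dh) = -2/((25/361)π·17²) = -722/(7225π) m/min
The level is dropping at 722/(7225π) ≈ 0.03181 m/min.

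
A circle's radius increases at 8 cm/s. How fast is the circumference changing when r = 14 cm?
16π cm/s

C = 2πr
dC/dt = 2π · dr/dt = 2π · 8 = 16π cm/s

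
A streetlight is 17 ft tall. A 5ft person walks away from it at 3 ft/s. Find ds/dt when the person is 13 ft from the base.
5/4 ft/s

By similar triangles: 17/(x+s) = 5/s
Solving: s = 5x/12
ds/dt = 5/12 · dx/dt = 5/12 · 3 = 5/4 ft/s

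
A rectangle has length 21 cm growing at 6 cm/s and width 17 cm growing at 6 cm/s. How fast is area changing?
228 cm²/s

A = lw
dA/dt = w·dl/dt + l·dw/dt = 17·6 + 21·6 = 228 cm²/s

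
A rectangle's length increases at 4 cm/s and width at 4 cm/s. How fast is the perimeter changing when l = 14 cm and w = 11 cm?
16 cm/s

P = 2(l + w)
dP/dt = 2(dl/dt + dw/dt) = 2(4 + 4) = 16 cm/s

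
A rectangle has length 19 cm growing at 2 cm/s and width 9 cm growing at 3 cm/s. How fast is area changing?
75 cm²/s

A = lw
dA/dt = w·dl/dt + l·dw/dt = 9·2 + 19·3 = 75 cm²/s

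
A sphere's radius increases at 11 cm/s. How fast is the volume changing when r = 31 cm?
42284π cm³/s

V = (4/3)πr³
dV/dt = dV/dr · dr/dt = 4πr² · 11
At r = 31: dV/dt = 42284π cm³/s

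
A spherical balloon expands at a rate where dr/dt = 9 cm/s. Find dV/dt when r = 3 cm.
324π cm³/s

V = (4/3)πr³
dV/dt = dV/dr · dr/dt = 4πr² · 9
At r = 3: dV/dt = 324π cm³/s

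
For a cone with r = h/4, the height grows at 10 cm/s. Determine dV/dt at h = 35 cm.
6125π/8 cm³/s

V = (1/3)π(h/4)²h = πh³/48
dV/dt = πh²/16 · 10
At h = 35: dV/dt = 6125π/8 cm³/s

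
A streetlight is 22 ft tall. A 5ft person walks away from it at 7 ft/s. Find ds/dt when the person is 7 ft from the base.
35/17 ft/s

By similar triangles: 22/(x+s) = 5/s
Solving: s = 5x/17
ds/dt = 5/17 · dx/dt = 5/17 · 7 = 35/17 ft/s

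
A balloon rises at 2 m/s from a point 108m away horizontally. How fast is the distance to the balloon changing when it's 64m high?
32√985/985 ≈ 1.02 m/s

z² = 108² + y²
z = √(108² + 64²) = 4√985
dz/dt = y/z · dy/dt = 64/(4√985) · 2 = 32√985/985 ≈ 1.02 m/s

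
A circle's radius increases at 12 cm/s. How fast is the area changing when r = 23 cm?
552π cm²/s

A = πr²
dA/dt = 2πr · dr/dt = 2π(23)(12) = 552π cm²/s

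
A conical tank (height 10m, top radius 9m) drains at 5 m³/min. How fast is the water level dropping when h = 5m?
20/(81π) ≈ 0.0786 m/min

r/h = 9/10, so r = (9/10)h
V = (1/3)πr²h = (1/3)π((9/10)h)²h = (27/100)πh³
dV/dh = (81/100)πh²
dh/dt = (dV/dt)/(dV/dh) = -5/((81/100)π·5²) = -20/(81π) m/min
The level is dropping at 20/(81π) ≈ 0.0786 m/min.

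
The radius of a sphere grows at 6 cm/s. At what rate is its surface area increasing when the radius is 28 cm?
1344π cm²/s

S = 4πr²
dS/dt = dS/dr · dr/dt = 8πr · 6
At r = 28: dS/dt = 1344π cm²/s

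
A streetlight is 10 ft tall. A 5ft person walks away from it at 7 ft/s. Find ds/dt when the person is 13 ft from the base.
7 ft/s

By similar triangles: 10/(x+s) = 5/s
Solving: s = 5x/5
ds/dt = 5/5 · dx/dt = 1 · 7 = 7 ft/s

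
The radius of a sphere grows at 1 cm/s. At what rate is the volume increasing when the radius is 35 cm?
4900π cm³/s

V = (4/3)πr³
dV/dt = dV/dr · dr/dt = 4πr² · 1
At r = 35: dV/dt = 4900π cm³/s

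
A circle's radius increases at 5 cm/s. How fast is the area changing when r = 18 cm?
180π cm²/s

A = πr²
dA/dt = 2πr · dr/dt = 2π(18)(5) = 180π cm²/s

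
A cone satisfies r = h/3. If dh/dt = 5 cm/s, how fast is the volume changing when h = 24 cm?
320π cm³/s

V = (1/3)π(h/3)²h = πh³/27
dV/dt = πh²/9 · 5
At h = 24: dV/dt = 320π cm³/s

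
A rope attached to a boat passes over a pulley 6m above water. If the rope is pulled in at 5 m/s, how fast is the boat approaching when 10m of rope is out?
25/4 = 6.25 m/s

rope² = x² + 6²
x = √(10² - 6²) = 8
dx/dt = (rope/x) · d(rope)/dt = (10/8) · (-5) = -25/4 m/s
The boat approaches at 25/4 = 6.25 m/s.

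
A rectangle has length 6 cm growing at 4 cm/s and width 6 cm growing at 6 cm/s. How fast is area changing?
60 cm²/s

A = lw
dA/dt = w·dl/dt + l·dw/dt = 6·4 + 6·6 = 60 cm²/s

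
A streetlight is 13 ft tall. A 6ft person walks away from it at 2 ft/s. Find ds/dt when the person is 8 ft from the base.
12/7 ft/s

By similar triangles: 13/(x+s) = 6/s
Solving: s = 6x/7
ds/dt = 6/7 · dx/dt = 6/7 · 2 = 12/7 ft/s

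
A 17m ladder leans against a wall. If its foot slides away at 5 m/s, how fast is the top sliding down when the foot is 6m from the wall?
30√253/253 ≈ 1.886 m/s

x² + y² = 17²
2x·dx/dt + 2y·dy/dt = 0
dy/dt = -x/y · dx/dt = -6/√253 · 5 = -30√253/253 m/s
The top is descending at 30√253/253 ≈ 1.886 m/s.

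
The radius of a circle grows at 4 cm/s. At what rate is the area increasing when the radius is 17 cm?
136π cm²/s

A = πr²
dA/dt = 2πr · dr/dt = 2π(17)(4) = 136π cm²/s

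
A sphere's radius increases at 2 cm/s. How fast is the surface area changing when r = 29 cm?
464π cm²/s

S = 4πr²
dS/dt = dS/dr · dr/dt = 8πr · 2
At r = 29: dS/dt = 464π cm²/s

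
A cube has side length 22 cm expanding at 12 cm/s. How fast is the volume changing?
17424 cm³/s

V = s³
dV/dt = 3s² · ds/dt = 3·22²·12 = 17424 cm³/s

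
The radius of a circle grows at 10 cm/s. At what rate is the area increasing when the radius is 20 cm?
400π cm²/s

A = πr²
dA/dt = 2πr · dr/dt = 2π(20)(10) = 400π cm²/s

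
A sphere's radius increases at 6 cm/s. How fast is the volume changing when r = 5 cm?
600π cm³/s

V = (4/3)πr³
dV/dt = dV/dr · dr/dt = 4πr² · 6
At r = 5: dV/dt = 600π cm³/s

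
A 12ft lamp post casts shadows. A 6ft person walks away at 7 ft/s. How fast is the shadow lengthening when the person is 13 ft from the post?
7 ft/s

By similar triangles: 12/(x+s) = 6/s
Solving: s = 6x/6
ds/dt = 6/6 · dx/dt = 1 · 7 = 7 ft/s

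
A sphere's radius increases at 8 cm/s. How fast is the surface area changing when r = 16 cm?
1024π cm²/s

S = 4πr²
dS/dt = dS/dr · dr/dt = 8πr · 8
At r = 16: dS/dt = 1024π cm²/s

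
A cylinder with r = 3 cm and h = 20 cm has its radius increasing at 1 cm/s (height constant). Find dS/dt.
52π cm²/s

S = 2πrh + 2πr² (lateral + bases)
dS/dt = (2πh + 4πr)·dr/dt = (2π·20 + 4π·3)·1
= 52π cm²/s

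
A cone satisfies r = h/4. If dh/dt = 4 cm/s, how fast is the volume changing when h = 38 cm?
361π cm³/s

V = (1/3)π(h/4)²h = πh³/48
dV/dt = πh²/16 · 4
At h = 38: dV/dt = 361π cm³/s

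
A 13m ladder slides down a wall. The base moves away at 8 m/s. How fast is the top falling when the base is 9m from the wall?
18√22/11 ≈ 7.675 m/s

x² + y² = 13²
2x·dx/dt + 2y·dy/dt = 0
dy/dt = -x/y · dx/dt = -9/(2√22) · 8 = -18√22/11 m/s
The top is descending at 18√22/11 ≈ 7.675 m/s.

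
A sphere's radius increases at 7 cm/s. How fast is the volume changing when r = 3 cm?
252π cm³/s

V = (4/3)πr³
dV/dt = dV/dr · dr/dt = 4πr² · 7
At r = 3: dV/dt = 252π cm³/s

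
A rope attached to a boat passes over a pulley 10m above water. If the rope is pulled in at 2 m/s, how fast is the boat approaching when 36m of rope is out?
36√299/299 ≈ 2.082 m/s

rope² = x² + 10²
x = √(36² - 10²) = 2√299
dx/dt = (rope/x) · d(rope)/dt = (36/(2√299)) · (-2) = -36√299/299 m/s
The boat approaches at 36√299/299 ≈ 2.082 m/s.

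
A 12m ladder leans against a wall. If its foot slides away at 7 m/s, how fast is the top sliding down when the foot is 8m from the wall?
14√5/5 ≈ 6.261 m/s

x² + y² = 12²
2x·dx/dt + 2y·dy/dt = 0
dy/dt = -x/y · dx/dt = -8/(4√5) · 7 = -14√5/5 m/s
The top is descending at 14√5/5 ≈ 6.261 m/s.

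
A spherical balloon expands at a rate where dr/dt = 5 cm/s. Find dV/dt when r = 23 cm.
10580π cm³/s

V = (4/3)πr³
dV/dt = dV/dr · dr/dt = 4πr² · 5
At r = 23: dV/dt = 10580π cm³/s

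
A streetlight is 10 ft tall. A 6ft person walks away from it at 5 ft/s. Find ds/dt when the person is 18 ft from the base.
15/2 ft/s

By similar triangles: 10/(x+s) = 6/s
Solving: s = 6x/4
ds/dt = 6/4 · dx/dt = 3/2 · 5 = 15/2 ft/s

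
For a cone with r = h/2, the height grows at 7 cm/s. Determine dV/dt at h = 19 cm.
2527π/4 cm³/s

V = (1/3)π(h/2)²h = πh³/12
dV/dt = πh²/4 · 7
At h = 19: dV/dt = 2527π/4 cm³/s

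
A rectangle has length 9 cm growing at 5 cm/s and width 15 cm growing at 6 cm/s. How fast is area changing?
129 cm²/s

A = lw
dA/dt = w·dl/dt + l·dw/dt = 15·5 + 9·6 = 129 cm²/s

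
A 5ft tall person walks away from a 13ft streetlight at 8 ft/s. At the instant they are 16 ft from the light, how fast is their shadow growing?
5 ft/s

By similar triangles: 13/(x+s) = 5/s
Solving: s = 5x/8
ds/dt = 5/8 · dx/dt = 5/8 · 8 = 5 ft/s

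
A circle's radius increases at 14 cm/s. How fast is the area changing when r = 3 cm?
84π cm²/s

A = πr²
dA/dt = 2πr · dr/dt = 2π(3)(14) = 84π cm²/s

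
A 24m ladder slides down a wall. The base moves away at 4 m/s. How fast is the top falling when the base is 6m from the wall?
4√15/15 ≈ 1.033 m/s

x² + y² = 24²
2x·dx/dt + 2y·dy/dt = 0
dy/dt = -x/y · dx/dt = -6/(6√15) · 4 = -4√15/15 m/s
The top is descending at 4√15/15 ≈ 1.033 m/s.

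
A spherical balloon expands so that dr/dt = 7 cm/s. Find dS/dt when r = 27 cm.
1512π cm²/s

S = 4πr²
dS/dt = dS/dr · dr/dt = 8πr · 7
At r = 27: dS/dt = 1512π cm²/s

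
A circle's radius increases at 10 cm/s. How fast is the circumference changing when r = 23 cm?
20π cm/s

C = 2πr
dC/dt = 2π · dr/dt = 2π · 10 = 20π cm/s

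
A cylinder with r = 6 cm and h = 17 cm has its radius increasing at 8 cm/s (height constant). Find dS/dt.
464π cm²/s

S = 2πrh + 2πr² (lateral + bases)
dS/dt = (2πh + 4πr)·dr/dt = (2π·17 + 4π·6)·8
= 464π cm²/s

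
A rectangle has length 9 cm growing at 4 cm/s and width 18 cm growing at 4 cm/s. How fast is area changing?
108 cm²/s

A = lw
dA/dt = w·dl/dt + l·dw/dt = 18·4 + 9·4 = 108 cm²/s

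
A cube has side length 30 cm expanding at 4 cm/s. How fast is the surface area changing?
1440 cm²/s

A = 6s²
dA/dt = 12s · ds/dt = 12·30·4 = 1440 cm²/s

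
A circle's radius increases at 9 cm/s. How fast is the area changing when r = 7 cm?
126π cm²/s

A = πr²
dA/dt = 2πr · dr/dt = 2π(7)(9) = 126π cm²/s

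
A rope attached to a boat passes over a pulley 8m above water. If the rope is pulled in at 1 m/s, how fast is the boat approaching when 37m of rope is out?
37√145/435 ≈ 1.024 m/s

rope² = x² + 8²
x = √(37² - 8²) = 3√145
dx/dt = (rope/x) · d(rope)/dt = (37/(3√145)) · (-1) = -37√145/435 m/s
The boat approaches at 37√145/435 ≈ 1.024 m/s.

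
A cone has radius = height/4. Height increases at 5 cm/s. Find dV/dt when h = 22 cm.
605π/4 cm³/s

V = (1/3)π(h/4)²h = πh³/48
dV/dt = πh²/16 · 5
At h = 22: dV/dt = 605π/4 cm³/s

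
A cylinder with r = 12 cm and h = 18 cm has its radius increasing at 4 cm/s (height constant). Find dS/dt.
336π cm²/s

S = 2πrh + 2πr² (lateral + bases)
dS/dt = (2πh + 4πr)·dr/dt = (2π·18 + 4π·12)·4
= 336π cm²/s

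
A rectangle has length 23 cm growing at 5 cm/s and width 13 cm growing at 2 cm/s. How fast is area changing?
111 cm²/s

A = lw
dA/dt = w·dl/dt + l·dw/dt = 13·5 + 23·2 = 111 cm²/s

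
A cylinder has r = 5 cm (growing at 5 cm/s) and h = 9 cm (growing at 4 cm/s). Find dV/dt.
550π cm³/s

V = πr²h
dV/dt = 2πrh·dr/dt + πr²·dh/dt
= 2π(5)(9)(5) + π(5)²(4)
= 550π cm³/s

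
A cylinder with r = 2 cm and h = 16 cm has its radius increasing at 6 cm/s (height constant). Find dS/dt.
240π cm²/s

S = 2πrh + 2πr² (lateral + bases)
dS/dt = (2πh + 4πr)·dr/dt = (2π·16 + 4π·2)·6
= 240π cm²/s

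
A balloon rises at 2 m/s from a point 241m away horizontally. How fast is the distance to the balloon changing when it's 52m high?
104√60785/60785 ≈ 0.4218 m/s

z² = 241² + y²
z = √(241² + 52²) = √60785
dz/dt = y/z · dy/dt = 52/√60785 · 2 = 104√60785/60785 ≈ 0.4218 m/s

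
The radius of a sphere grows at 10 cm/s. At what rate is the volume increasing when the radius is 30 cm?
36000π cm³/s

V = (4/3)πr³
dV/dt = dV/dr · dr/dt = 4πr² · 10
At r = 30: dV/dt = 36000π cm³/s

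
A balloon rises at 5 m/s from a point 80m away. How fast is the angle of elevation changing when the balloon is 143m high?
0.014898 rad/s

tan(θ) = y/80
sec²(θ) · dθ/dt = (1/80) · dy/dt
dθ/dt = cos²(θ)/80 · 5 = 80/(80² + 143²) · 5
dθ/dt = 0.014898 rad/s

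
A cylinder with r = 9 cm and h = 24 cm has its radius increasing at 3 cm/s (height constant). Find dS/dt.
252π cm²/s

S = 2πrh + 2πr² (lateral + bases)
dS/dt = (2πh + 4πr)·dr/dt = (2π·24 + 4π·9)·3
= 252π cm²/s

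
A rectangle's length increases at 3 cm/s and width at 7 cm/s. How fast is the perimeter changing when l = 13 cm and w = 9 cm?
20 cm/s

P = 2(l + w)
dP/dt = 2(dl/dt + dw/dt) = 2(3 + 7) = 20 cm/s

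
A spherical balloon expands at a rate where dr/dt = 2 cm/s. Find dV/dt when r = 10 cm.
800π cm³/s

V = (4/3)πr³
dV/dt = dV/dr · dr/dt = 4πr² · 2
At r = 10: dV/dt = 800π cm³/s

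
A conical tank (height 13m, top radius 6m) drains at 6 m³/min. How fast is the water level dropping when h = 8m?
169/(384π) ≈ 0.1401 m/min

r/h = 6/13, so r = (6/13)h
V = (1/3)πr²h = (1/3)π((6/13)h)²h = (12/169)πh³
dV/dh = (36/169)πh²
dh/dt = (dV/dt)/(dV/dh) = -6/((36/169)π·8²) = -169/(384π) m/min
The level is dropping at 169/(384π) ≈ 0.1401 m/min.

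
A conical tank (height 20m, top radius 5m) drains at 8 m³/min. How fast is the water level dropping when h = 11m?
128/(121π) ≈ 0.3367 m/min

r/h = 5/20, so r = (1/4)h
V = (1/3)πr²h = (1/3)π((1/4)h)²h = (1/48)πh³
dV/dh = (1/16)πh²
dh/dt = (dV/dt)/(dV/dh) = -8/((1/16)π·11²) = -128/(121π) m/min
The level is dropping at 128/(121π) ≈ 0.3367 m/min.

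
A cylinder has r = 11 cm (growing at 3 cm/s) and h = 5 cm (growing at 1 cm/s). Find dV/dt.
451π cm³/s

V = πr²h
dV/dt = 2πrh·dr/dt + πr²·dh/dt
= 2π(11)(5)(3) + π(11)²(1)
= 451π cm³/s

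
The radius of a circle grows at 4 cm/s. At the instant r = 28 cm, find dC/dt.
8π cm/s

C = 2πr
dC/dt = 2π · dr/dt = 2π · 4 = 8π cm/s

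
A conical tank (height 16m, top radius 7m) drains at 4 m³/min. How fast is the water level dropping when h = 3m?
1024/(441π) ≈ 0.7391 m/min

r/h = 7/16, so r = (7/16)h
V = (1/3)πr²h = (1/3)π((7/16)h)²h = (49/768)πh³
dV/dh = (49/256)πh²
dh/dt = (dV/dt)/(dV/dh) = -4/((49/256)π·3²) = -1024/(441π) m/min
The level is dropping at 1024/(441π) ≈ 0.7391 m/min.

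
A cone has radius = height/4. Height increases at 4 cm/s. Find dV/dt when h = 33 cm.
1089π/4 cm³/s

V = (1/3)π(h/4)²h = πh³/48
dV/dt = πh²/16 · 4
At h = 33: dV/dt = 1089π/4 cm³/s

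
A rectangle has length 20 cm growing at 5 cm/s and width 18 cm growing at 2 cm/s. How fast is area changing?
130 cm²/s

A = lw
dA/dt = w·dl/dt + l·dw/dt = 18·5 + 20·2 = 130 cm²/s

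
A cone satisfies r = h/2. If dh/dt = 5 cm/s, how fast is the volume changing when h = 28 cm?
980π cm³/s

V = (1/3)π(h/2)²h = πh³/12
dV/dt = πh²/4 · 5
At h = 28: dV/dt = 980π cm³/s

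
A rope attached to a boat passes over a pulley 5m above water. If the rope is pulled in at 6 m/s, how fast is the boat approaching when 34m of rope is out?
68√1131/377 ≈ 6.066 m/s

rope² = x² + 5²
x = √(34² - 5²) = √1131
dx/dt = (rope/x) · d(rope)/dt = (34/√1131) · (-6) = -68√1131/377 m/s
The boat approaches at 68√1131/377 ≈ 6.066 m/s.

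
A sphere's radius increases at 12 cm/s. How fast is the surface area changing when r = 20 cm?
1920π cm²/s

S = 4πr²
dS/dt = dS/dr · dr/dt = 8πr · 12
At r = 20: dS/dt = 1920π cm²/s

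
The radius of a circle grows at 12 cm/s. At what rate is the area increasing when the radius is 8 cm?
192π cm²/s

A = πr²
dA/dt = 2πr · dr/dt = 2π(8)(12) = 192π cm²/s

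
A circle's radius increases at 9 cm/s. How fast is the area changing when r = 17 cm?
306π cm²/s

A = πr²
dA/dt = 2πr · dr/dt = 2π(17)(9) = 306π cm²/s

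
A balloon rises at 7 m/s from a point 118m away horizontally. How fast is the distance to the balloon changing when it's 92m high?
322√5597/5597 ≈ 4.304 m/s

z² = 118² + y²
z = √(118² + 92²) = 2√5597
dz/dt = y/z · dy/dt = 92/(2√5597) · 7 = 322√5597/5597 ≈ 4.304 m/s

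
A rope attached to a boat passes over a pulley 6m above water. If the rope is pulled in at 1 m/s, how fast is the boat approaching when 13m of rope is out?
13√133/133 ≈ 1.127 m/s

rope² = x² + 6²
x = √(13² - 6²) = √133
dx/dt = (rope/x) · d(rope)/dt = (13/√133) · (-1) = -13√133/133 m/s
The boat approaches at 13√133/133 ≈ 1.127 m/s.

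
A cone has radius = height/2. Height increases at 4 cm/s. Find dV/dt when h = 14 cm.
196π cm³/s

V = (1/3)π(h/2)²h = πh³/12
dV/dt = πh²/4 · 4
At h = 14: dV/dt = 196π cm³/s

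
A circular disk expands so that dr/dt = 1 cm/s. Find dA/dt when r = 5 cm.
10π cm²/s

A = πr²
dA/dt = 2πr · dr/dt = 2π(5)(1) = 10π cm²/s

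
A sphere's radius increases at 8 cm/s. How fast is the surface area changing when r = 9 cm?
576π cm²/s

S = 4πr²
dS/dt = dS/dr · dr/dt = 8πr · 8
At r = 9: dS/dt = 576π cm²/s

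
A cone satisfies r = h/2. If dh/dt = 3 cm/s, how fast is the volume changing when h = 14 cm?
147π cm³/s

V = (1/3)π(h/2)²h = πh³/12
dV/dt = πh²/4 · 3
At h = 14: dV/dt = 147π cm³/s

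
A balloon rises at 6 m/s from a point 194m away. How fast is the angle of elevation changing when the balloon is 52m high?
0.028855 rad/s

tan(θ) = y/194
sec²(θ) · dθ/dt = (1/194) · dy/dt
dθ/dt = cos²(θ)/194 · 6 = 194/(194² + 52²) · 6
dθ/dt = 0.028855 rad/s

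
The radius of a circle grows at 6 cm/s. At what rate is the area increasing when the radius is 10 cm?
120π cm²/s

A = πr²
dA/dt = 2πr · dr/dt = 2π(10)(6) = 120π cm²/s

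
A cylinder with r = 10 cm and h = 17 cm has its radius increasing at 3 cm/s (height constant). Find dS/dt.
222π cm²/s

S = 2πrh + 2πr² (lateral + bases)
dS/dt = (2πh + 4πr)·dr/dt = (2π·17 + 4π·10)·3
= 222π cm²/s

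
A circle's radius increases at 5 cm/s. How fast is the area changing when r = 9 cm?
90π cm²/s

A = πr²
dA/dt = 2πr · dr/dt = 2π(9)(5) = 90π cm²/s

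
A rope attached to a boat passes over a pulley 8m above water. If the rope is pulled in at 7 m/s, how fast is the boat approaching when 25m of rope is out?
175√561/561 ≈ 7.389 m/s

rope² = x² + 8²
x = √(25² - 8²) = √561
dx/dt = (rope/x) · d(rope)/dt = (25/√561) · (-7) = -175√561/561 m/s
The boat approaches at 175√561/561 ≈ 7.389 m/s.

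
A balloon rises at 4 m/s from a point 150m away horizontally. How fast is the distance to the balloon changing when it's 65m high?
52√1069/1069 ≈ 1.59 m/s

z² = 150² + y²
z = √(150² + 65²) = 5√1069
dz/dt = y/z · dy/dt = 65/(5√1069) · 4 = 52√1069/1069 ≈ 1.59 m/s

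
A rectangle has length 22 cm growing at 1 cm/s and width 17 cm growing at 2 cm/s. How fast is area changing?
61 cm²/s

A = lw
dA/dt = w·dl/dt + l·dw/dt = 17·1 + 22·2 = 61 cm²/s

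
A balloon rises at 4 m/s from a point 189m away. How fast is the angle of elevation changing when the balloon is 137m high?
0.013874 rad/s

tan(θ) = y/189
sec²(θ) · dθ/dt = (1/189) · dy/dt
dθ/dt = cos²(θ)/189 · 4 = 189/(189² + 137²) · 4
dθ/dt = 0.013874 rad/s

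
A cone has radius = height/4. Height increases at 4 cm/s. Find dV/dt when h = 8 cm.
16π cm³/s

V = (1/3)π(h/4)²h = πh³/48
dV/dt = πh²/16 · 4
At h = 8: dV/dt = 16π cm³/s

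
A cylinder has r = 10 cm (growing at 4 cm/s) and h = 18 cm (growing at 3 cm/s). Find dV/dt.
1740π cm³/s

V = πr²h
dV/dt = 2πrh·dr/dt + πr²·dh/dt
= 2π(10)(18)(4) + π(10)²(3)
= 1740π cm³/s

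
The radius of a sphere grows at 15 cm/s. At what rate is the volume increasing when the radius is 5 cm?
1500π cm³/s

V = (4/3)πr³
dV/dt = dV/dr · dr/dt = 4πr² · 15
At r = 5: dV/dt = 1500π cm³/s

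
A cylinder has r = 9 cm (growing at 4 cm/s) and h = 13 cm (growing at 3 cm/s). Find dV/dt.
1179π cm³/s

V = πr²h
dV/dt = 2πrh·dr/dt + πr²·dh/dt
= 2π(9)(13)(4) + π(9)²(3)
= 1179π cm³/s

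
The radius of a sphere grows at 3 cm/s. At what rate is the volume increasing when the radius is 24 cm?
6912π cm³/s

V = (4/3)πr³
dV/dt = dV/dr · dr/dt = 4πr² · 3
At r = 24: dV/dt = 6912π cm³/s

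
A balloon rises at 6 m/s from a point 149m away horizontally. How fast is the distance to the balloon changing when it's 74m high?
444√27677/27677 ≈ 2.669 m/s

z² = 149² + y²
z = √(149² + 74²) = √27677
dz/dt = y/z · dy/dt = 74/√27677 · 6 = 444√27677/27677 ≈ 2.669 m/s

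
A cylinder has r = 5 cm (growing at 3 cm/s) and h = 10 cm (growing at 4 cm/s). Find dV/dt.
400π cm³/s

V = πr²h
dV/dt = 2πrh·dr/dt + πr²·dh/dt
= 2π(5)(10)(3) + π(5)²(4)
= 400π cm³/s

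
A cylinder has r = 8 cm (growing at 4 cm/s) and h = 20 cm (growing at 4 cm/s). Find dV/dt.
1536π cm³/s

V = πr²h
dV/dt = 2πrh·dr/dt + πr²·dh/dt
= 2π(8)(20)(4) + π(8)²(4)
= 1536π cm³/s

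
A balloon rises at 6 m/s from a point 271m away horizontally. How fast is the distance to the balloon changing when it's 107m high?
321√84890/42445 ≈ 2.203 m/s

z² = 271² + y²
z = √(271² + 107²) = √84890
dz/dt = y/z · dy/dt = 107/√84890 · 6 = 321√84890/42445 ≈ 2.203 m/s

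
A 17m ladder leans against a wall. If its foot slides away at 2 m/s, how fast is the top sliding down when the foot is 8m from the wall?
16/15 ≈ 1.067 m/s

x² + y² = 17²
2x·dx/dt + 2y·dy/dt = 0
dy/dt = -x/y · dx/dt = -8/15 · 2 = -16/15 m/s
The top is descending at 16/15 ≈ 1.067 m/s.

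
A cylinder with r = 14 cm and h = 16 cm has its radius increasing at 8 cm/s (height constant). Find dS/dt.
704π cm²/s

S = 2πrh + 2πr² (lateral + bases)
dS/dt = (2πh + 4πr)·dr/dt = (2π·16 + 4π·14)·8
= 704π cm²/s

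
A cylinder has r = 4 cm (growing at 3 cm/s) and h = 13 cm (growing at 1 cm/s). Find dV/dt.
328π cm³/s

V = πr²h
dV/dt = 2πrh·dr/dt + πr²·dh/dt
= 2π(4)(13)(3) + π(4)²(1)
= 328π cm³/s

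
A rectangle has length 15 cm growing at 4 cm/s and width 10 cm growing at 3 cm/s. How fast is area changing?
85 cm²/s

A = lw
dA/dt = w·dl/dt + l·dw/dt = 10·4 + 15·3 = 85 cm²/s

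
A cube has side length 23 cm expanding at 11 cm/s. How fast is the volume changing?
17457 cm³/s

V = s³
dV/dt = 3s² · ds/dt = 3·23²·11 = 17457 cm³/s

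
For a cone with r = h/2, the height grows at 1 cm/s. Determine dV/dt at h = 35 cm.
1225π/4 cm³/s

V = (1/3)π(h/2)²h = πh³/12
dV/dt = πh²/4 · 1
At h = 35: dV/dt = 1225π/4 cm³/s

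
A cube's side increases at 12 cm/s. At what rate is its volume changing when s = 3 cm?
324 cm³/s

V = s³
dV/dt = 3s² · ds/dt = 3·3²·12 = 324 cm³/s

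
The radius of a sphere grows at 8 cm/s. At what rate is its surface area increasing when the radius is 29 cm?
1856π cm²/s

S = 4πr²
dS/dt = dS/dr · dr/dt = 8πr · 8
At r = 29: dS/dt = 1856π cm²/s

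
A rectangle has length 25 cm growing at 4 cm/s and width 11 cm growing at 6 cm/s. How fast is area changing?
194 cm²/s

A = lw
dA/dt = w·dl/dt + l·dw/dt = 11·4 + 25·6 = 194 cm²/s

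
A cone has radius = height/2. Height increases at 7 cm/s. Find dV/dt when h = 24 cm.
1008π cm³/s

V = (1/3)π(h/2)²h = πh³/12
dV/dt = πh²/4 · 7
At h = 24: dV/dt = 1008π cm³/s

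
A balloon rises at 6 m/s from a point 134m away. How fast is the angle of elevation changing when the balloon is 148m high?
0.020171 rad/s

tan(θ) = y/134
sec²(θ) · dθ/dt = (1/134) · dy/dt
dθ/dt = cos²(θ)/134 · 6 = 134/(134² + 148²) · 6
dθ/dt = 0.020171 rad/s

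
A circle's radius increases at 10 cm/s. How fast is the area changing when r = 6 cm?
120π cm²/s

A = πr²
dA/dt = 2πr · dr/dt = 2π(6)(10) = 120π cm²/s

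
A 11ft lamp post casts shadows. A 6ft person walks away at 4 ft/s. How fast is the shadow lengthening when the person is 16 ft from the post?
24/5 ft/s

By similar triangles: 11/(x+s) = 6/s
Solving: s = 6x/5
ds/dt = 6/5 · dx/dt = 6/5 · 4 = 24/5 ft/s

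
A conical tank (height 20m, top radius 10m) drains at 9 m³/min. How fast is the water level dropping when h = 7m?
36/(49π) ≈ 0.2339 m/min

r/h = 10/20, so r = (1/2)h
V = (1/3)πr²h = (1/3)π((1/2)h)²h = (1/12)πh³
dV/dh = (1/4)πh²
dh/dt = (dV/dt)/(dV/dh) = -9/((1/4)π·7²) = -36/(49π) m/min
The level is dropping at 36/(49π) ≈ 0.2339 m/min.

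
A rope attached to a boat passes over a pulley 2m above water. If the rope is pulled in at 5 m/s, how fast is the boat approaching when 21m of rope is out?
105√437/437 ≈ 5.023 m/s

rope² = x² + 2²
x = √(21² - 2²) = √437
dx/dt = (rope/x) · d(rope)/dt = (21/√437) · (-5) = -105√437/437 m/s
The boat approaches at 105√437/437 ≈ 5.023 m/s.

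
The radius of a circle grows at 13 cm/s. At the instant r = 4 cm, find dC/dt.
26π cm/s

C = 2πr
dC/dt = 2π · dr/dt = 2π · 13 = 26π cm/s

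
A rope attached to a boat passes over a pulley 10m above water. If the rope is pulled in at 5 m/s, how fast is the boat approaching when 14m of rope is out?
35√6/12 ≈ 7.144 m/s

rope² = x² + 10²
x = √(14² - 10²) = 4√6
dx/dt = (rope/x) · d(rope)/dt = (14/(4√6)) · (-5) = -35√6/12 m/s
The boat approaches at 35√6/12 ≈ 7.144 m/s.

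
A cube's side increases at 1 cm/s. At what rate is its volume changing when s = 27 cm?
2187 cm³/s

V = s³
dV/dt = 3s² · ds/dt = 3·27²·1 = 2187 cm³/s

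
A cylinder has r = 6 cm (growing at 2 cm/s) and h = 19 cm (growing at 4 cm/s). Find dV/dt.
600π cm³/s

V = πr²h
dV/dt = 2πrh·dr/dt + πr²·dh/dt
= 2π(6)(19)(2) + π(6)²(4)
= 600π cm³/s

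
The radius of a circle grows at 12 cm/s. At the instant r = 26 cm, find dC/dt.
24π cm/s

C = 2πr
dC/dt = 2π · dr/dt = 2π · 12 = 24π cm/s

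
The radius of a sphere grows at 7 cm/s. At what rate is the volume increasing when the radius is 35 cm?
34300π cm³/s

V = (4/3)πr³
dV/dt = dV/dr · dr/dt = 4πr² · 7
At r = 35: dV/dt = 34300π cm³/s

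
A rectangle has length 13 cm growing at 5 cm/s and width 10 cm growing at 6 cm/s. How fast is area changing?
128 cm²/s

A = lw
dA/dt = w·dl/dt + l·dw/dt = 10·5 + 13·6 = 128 cm²/s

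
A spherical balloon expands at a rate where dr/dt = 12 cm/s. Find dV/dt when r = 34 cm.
55488π cm³/s

V = (4/3)πr³
dV/dt = dV/dr · dr/dt = 4πr² · 12
At r = 34: dV/dt = 55488π cm³/s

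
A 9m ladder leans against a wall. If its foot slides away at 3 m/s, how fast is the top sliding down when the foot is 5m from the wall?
15√14/28 ≈ 2.004 m/s

x² + y² = 9²
2x·dx/dt + 2y·dy/dt = 0
dy/dt = -x/y · dx/dt = -5/(2√14) · 3 = -15√14/28 m/s
The top is descending at 15√14/28 ≈ 2.004 m/s.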